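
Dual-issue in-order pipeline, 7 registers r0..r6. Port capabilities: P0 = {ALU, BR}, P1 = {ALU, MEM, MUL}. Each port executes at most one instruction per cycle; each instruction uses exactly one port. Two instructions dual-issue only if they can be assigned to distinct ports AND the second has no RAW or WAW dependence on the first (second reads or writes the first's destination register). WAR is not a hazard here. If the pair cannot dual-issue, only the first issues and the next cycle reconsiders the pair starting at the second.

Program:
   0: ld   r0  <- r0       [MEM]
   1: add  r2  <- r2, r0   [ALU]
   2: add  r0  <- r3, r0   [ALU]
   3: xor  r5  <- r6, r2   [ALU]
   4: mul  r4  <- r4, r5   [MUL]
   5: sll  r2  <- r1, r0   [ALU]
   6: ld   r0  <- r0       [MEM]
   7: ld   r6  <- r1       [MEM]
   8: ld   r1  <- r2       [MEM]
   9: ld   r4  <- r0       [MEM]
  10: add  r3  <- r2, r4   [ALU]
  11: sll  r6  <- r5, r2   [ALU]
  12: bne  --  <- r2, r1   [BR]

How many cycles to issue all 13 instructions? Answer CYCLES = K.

c0: i0 ld.MEM  RAW r0
c1: i1,i2 add.ALU+add.ALU  pair
c2: i3 xor.ALU  RAW r5
c3: i4,i5 mul.MUL+sll.ALU  pair
c4: i6 ld.MEM  no-port MEM/MEM
c5: i7 ld.MEM  no-port MEM/MEM
c6: i8 ld.MEM  no-port MEM/MEM
c7: i9 ld.MEM  RAW r4
c8: i10,i11 add.ALU+sll.ALU  pair
c9: i12 bne.BR  tail

CYCLES = 10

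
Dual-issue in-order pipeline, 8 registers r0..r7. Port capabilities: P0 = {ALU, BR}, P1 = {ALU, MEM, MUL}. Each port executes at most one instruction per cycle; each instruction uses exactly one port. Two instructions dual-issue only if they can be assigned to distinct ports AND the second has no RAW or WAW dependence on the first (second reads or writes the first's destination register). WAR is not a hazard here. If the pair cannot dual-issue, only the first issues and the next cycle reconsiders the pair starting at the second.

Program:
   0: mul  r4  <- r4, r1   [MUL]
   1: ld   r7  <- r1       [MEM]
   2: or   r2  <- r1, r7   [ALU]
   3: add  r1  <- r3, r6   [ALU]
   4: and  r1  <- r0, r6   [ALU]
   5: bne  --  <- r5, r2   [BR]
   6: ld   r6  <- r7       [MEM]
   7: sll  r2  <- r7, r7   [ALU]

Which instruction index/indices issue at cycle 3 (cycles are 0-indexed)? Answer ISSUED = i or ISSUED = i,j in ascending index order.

ISSUED = 4,5

0. mul.MUL @i0  | no-port MUL/MEM
1. ld.MEM @i1  | RAW r7
2. or.ALU+add.ALU @i2&i3  | dual
3. and.ALU+bne.BR @i4&i5  | dual
4. ld.MEM+sll.ALU @i6&i7  | dual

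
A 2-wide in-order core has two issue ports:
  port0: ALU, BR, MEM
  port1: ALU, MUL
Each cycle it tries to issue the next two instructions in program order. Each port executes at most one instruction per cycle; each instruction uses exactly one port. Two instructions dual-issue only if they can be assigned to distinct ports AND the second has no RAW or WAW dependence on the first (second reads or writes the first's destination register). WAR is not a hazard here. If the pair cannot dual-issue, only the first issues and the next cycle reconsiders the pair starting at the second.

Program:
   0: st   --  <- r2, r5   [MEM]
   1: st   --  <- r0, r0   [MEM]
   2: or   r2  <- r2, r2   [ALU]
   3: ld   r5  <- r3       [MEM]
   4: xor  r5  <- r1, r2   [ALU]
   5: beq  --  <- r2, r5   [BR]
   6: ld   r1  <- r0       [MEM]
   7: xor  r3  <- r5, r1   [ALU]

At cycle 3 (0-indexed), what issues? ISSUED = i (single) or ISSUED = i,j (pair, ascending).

  cy0 -> i0 (st.MEM) no-port MEM/MEM
  cy1 -> i1&i2 (st.MEM;or.ALU) dual
  cy2 -> i3 (ld.MEM) WAW r5
  cy3 -> i4 (xor.ALU) RAW r5
  cy4 -> i5 (beq.BR) no-port BR/MEM
  cy5 -> i6 (ld.MEM) RAW r1
  cy6 -> i7 (xor.ALU) tail

ISSUED = 4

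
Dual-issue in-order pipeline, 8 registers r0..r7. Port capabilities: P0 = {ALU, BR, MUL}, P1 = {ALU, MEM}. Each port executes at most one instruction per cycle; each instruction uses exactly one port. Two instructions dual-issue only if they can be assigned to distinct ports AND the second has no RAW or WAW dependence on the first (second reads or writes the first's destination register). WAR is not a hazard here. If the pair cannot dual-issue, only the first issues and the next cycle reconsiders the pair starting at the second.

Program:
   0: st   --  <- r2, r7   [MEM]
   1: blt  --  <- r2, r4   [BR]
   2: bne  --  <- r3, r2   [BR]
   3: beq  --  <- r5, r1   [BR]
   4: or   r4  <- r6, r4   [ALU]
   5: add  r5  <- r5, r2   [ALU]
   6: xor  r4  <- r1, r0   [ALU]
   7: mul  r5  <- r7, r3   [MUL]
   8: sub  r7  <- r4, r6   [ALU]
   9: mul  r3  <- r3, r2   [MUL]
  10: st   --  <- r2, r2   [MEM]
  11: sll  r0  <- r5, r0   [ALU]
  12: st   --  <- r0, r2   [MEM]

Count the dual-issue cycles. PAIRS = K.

PAIRS = 5

t=0 i0,i1:st;blt ; dual
t=1 i2:bne ; no-port BR/BR
t=2 i3,i4:beq;or ; dual
t=3 i5,i6:add;xor ; dual
t=4 i7,i8:mul;sub ; dual
t=5 i9,i10:mul;st ; dual
t=6 i11:sll ; RAW r0
t=7 i12:st ; tail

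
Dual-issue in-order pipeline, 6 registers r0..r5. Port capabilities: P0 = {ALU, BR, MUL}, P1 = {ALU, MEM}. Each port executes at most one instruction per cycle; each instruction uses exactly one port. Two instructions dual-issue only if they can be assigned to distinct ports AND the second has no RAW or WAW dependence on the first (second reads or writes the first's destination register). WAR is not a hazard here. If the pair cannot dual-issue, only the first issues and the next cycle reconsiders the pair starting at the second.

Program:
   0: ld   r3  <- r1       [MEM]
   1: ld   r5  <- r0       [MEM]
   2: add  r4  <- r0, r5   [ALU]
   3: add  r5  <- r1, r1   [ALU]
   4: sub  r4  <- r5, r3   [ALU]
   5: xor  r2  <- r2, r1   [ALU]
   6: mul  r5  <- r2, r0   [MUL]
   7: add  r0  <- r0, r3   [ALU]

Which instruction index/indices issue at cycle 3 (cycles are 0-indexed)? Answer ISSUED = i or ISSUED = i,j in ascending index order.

ISSUED = 4,5

[0] i0  ld  -- no-port MEM/MEM
[1] i1  ld  -- RAW r5
[2] i2/i3  add add  -- 2-wide
[3] i4/i5  sub xor  -- 2-wide
[4] i6/i7  mul add  -- 2-wide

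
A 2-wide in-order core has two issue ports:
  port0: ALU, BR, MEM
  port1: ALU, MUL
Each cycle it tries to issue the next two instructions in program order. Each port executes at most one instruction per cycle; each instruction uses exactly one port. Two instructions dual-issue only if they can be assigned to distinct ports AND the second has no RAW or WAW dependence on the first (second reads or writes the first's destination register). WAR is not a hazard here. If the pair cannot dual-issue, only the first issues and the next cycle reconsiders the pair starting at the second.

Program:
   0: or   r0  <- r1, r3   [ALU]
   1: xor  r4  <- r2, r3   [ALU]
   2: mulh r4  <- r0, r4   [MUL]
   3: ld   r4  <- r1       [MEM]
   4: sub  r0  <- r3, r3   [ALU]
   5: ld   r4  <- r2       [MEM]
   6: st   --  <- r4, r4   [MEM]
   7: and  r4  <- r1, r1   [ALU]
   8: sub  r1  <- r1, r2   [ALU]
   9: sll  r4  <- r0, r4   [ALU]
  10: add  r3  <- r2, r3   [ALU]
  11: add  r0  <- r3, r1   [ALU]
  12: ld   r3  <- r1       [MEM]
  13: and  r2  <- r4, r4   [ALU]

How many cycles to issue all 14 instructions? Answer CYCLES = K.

[0] i0+i1  or/xor  -- pair
[1] i2  mulh  -- WAW r4
[2] i3+i4  ld/sub  -- pair
[3] i5  ld  -- no-port MEM/MEM
[4] i6+i7  st/and  -- pair
[5] i8+i9  sub/sll  -- pair
[6] i10  add  -- RAW r3
[7] i11+i12  add/ld  -- pair
[8] i13  and  -- tail

CYCLES = 9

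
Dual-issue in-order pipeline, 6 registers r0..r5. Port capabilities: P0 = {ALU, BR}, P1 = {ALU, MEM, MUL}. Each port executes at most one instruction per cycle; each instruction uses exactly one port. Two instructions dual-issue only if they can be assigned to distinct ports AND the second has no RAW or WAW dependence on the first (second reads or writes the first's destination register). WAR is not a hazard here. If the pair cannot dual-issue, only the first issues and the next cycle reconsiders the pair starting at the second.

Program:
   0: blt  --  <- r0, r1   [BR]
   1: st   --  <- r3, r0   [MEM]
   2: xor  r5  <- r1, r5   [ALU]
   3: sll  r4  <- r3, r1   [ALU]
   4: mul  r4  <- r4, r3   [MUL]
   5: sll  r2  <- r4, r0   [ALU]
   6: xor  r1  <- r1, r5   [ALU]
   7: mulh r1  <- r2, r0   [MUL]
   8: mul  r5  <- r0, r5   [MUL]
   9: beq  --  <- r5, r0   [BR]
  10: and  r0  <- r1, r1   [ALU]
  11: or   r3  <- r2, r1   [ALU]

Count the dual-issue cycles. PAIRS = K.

PAIRS = 4

0. blt.BR st.MEM @i0+i1  | 2-wide
1. xor.ALU sll.ALU @i2+i3  | 2-wide
2. mul.MUL @i4  | RAW r4
3. sll.ALU xor.ALU @i5+i6  | 2-wide
4. mulh.MUL @i7  | no-port MUL/MUL
5. mul.MUL @i8  | RAW r5
6. beq.BR and.ALU @i9+i10  | 2-wide
7. or.ALU @i11  | tail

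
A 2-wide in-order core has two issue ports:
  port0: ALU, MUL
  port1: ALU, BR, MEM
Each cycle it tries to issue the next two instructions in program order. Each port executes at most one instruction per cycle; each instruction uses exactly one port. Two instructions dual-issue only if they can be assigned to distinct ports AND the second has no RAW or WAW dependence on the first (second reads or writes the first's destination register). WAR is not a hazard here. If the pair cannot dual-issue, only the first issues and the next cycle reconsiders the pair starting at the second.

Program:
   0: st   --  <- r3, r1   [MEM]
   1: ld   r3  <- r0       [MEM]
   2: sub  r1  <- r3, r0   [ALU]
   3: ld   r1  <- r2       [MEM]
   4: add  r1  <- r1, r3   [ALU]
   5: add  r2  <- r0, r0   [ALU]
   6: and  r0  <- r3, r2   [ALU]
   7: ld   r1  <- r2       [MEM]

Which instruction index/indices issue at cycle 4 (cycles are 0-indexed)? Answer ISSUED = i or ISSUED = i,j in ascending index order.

  cy0 -> i0 (st) no-port MEM/MEM
  cy1 -> i1 (ld) RAW r3
  cy2 -> i2 (sub) WAW r1
  cy3 -> i3 (ld) RAW+WAW r1
  cy4 -> i4,i5 (add+add) 2-wide
  cy5 -> i6,i7 (and+ld) 2-wide

ISSUED = 4,5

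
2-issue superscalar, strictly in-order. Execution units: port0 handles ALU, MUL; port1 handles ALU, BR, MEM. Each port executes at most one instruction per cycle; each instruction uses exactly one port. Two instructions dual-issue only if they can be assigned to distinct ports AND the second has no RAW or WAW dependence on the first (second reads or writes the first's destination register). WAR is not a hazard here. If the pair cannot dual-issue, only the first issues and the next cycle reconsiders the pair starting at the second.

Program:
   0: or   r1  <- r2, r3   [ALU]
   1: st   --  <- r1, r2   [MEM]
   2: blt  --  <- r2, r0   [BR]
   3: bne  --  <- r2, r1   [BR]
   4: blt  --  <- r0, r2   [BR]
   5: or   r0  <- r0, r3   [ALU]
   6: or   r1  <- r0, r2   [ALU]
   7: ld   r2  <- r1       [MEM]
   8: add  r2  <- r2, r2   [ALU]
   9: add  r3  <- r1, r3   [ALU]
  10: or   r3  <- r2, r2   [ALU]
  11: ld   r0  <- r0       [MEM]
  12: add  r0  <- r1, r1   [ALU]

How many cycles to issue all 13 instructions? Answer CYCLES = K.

  cy0 -> i0 (or.ALU) RAW r1
  cy1 -> i1 (st.MEM) no-port MEM/BR
  cy2 -> i2 (blt.BR) no-port BR/BR
  cy3 -> i3 (bne.BR) no-port BR/BR
  cy4 -> i4,i5 (blt.BR or.ALU) 2-wide
  cy5 -> i6 (or.ALU) RAW r1
  cy6 -> i7 (ld.MEM) RAW+WAW r2
  cy7 -> i8,i9 (add.ALU add.ALU) 2-wide
  cy8 -> i10,i11 (or.ALU ld.MEM) 2-wide
  cy9 -> i12 (add.ALU) tail

CYCLES = 10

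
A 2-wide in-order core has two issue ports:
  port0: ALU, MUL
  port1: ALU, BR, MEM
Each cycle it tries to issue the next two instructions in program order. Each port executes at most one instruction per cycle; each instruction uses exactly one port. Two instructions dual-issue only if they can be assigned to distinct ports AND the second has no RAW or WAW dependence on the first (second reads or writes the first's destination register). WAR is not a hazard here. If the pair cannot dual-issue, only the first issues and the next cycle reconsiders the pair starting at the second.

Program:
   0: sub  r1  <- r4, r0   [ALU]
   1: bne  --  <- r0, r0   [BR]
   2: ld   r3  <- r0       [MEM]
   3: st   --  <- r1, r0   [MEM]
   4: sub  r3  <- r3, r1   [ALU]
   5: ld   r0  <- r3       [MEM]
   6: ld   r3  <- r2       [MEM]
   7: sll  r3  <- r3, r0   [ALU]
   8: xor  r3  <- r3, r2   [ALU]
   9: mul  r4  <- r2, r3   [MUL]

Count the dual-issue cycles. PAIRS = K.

t=0 i0&i1:sub bne ; pair
t=1 i2:ld ; no-port MEM/MEM
t=2 i3&i4:st sub ; pair
t=3 i5:ld ; no-port MEM/MEM
t=4 i6:ld ; RAW+WAW r3
t=5 i7:sll ; RAW+WAW r3
t=6 i8:xor ; RAW r3
t=7 i9:mul ; tail

PAIRS = 2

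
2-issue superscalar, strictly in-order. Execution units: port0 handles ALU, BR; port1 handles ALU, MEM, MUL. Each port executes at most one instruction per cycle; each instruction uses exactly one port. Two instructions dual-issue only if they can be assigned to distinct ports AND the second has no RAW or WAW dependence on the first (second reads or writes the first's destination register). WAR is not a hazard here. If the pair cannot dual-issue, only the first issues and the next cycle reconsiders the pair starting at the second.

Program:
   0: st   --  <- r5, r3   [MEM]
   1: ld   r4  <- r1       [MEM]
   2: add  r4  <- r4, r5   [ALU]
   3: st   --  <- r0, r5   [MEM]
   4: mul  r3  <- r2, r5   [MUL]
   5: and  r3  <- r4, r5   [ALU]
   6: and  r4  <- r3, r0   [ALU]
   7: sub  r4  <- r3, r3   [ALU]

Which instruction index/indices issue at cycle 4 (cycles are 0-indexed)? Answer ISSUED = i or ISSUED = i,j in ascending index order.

t=0 i0:st.MEM ; no-port MEM/MEM
t=1 i1:ld.MEM ; RAW+WAW r4
t=2 i2+i3:add.ALU;st.MEM ; dual
t=3 i4:mul.MUL ; WAW r3
t=4 i5:and.ALU ; RAW r3
t=5 i6:and.ALU ; WAW r4
t=6 i7:sub.ALU ; tail

ISSUED = 5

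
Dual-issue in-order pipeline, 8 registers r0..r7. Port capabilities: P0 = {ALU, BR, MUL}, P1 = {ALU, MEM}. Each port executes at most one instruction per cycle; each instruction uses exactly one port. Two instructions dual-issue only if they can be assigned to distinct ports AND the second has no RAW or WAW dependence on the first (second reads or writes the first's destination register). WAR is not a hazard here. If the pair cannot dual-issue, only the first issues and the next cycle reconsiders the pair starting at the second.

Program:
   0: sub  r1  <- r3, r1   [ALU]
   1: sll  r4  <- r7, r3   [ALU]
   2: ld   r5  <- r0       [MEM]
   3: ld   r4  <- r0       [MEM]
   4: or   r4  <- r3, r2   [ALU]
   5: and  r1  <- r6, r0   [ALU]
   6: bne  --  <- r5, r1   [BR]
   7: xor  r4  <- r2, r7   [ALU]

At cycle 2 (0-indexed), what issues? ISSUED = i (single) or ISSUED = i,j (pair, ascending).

#0 head=0: sub;sll i0&i1 pair
#1 head=2: ld i2 no-port MEM/MEM
#2 head=3: ld i3 WAW r4
#3 head=4: or;and i4&i5 pair
#4 head=6: bne;xor i6&i7 pair

ISSUED = 3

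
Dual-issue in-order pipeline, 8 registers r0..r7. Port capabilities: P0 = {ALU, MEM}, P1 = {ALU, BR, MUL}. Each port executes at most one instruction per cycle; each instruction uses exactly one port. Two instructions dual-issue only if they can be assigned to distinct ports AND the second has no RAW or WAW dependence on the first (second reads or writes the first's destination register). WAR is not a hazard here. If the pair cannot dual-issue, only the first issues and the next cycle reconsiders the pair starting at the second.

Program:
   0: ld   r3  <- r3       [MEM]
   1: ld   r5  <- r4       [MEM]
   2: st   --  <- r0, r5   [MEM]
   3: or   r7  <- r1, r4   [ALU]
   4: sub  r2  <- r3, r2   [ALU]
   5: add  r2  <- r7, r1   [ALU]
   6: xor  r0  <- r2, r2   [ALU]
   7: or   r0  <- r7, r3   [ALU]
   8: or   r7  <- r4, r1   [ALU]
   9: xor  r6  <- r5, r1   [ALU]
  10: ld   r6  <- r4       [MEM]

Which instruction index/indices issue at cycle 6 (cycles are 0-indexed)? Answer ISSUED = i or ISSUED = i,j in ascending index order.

#0 head=0: ld.MEM i0 no-port MEM/MEM
#1 head=1: ld.MEM i1 no-port MEM/MEM
#2 head=2: st.MEM or.ALU i2+i3 dual
#3 head=4: sub.ALU i4 WAW r2
#4 head=5: add.ALU i5 RAW r2
#5 head=6: xor.ALU i6 WAW r0
#6 head=7: or.ALU or.ALU i7+i8 dual
#7 head=9: xor.ALU i9 WAW r6
#8 head=10: ld.MEM i10 tail

ISSUED = 7,8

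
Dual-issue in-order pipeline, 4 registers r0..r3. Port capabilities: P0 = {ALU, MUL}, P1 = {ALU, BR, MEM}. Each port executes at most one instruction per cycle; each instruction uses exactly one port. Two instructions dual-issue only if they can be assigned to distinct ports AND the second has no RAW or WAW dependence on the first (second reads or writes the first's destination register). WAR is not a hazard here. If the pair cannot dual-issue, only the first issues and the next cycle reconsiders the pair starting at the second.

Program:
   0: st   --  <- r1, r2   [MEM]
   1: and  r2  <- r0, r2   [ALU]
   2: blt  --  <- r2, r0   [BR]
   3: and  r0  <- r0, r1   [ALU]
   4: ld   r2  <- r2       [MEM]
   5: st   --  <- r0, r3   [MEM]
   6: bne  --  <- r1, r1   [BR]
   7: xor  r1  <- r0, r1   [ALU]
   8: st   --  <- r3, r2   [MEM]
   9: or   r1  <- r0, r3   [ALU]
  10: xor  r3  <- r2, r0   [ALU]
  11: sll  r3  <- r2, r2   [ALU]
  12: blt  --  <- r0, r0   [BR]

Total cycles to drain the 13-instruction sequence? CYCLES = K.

[0] i0&i1  st.MEM;and.ALU  -- 2-wide
[1] i2&i3  blt.BR;and.ALU  -- 2-wide
[2] i4  ld.MEM  -- no-port MEM/MEM
[3] i5  st.MEM  -- no-port MEM/BR
[4] i6&i7  bne.BR;xor.ALU  -- 2-wide
[5] i8&i9  st.MEM;or.ALU  -- 2-wide
[6] i10  xor.ALU  -- WAW r3
[7] i11&i12  sll.ALU;blt.BR  -- 2-wide

CYCLES = 8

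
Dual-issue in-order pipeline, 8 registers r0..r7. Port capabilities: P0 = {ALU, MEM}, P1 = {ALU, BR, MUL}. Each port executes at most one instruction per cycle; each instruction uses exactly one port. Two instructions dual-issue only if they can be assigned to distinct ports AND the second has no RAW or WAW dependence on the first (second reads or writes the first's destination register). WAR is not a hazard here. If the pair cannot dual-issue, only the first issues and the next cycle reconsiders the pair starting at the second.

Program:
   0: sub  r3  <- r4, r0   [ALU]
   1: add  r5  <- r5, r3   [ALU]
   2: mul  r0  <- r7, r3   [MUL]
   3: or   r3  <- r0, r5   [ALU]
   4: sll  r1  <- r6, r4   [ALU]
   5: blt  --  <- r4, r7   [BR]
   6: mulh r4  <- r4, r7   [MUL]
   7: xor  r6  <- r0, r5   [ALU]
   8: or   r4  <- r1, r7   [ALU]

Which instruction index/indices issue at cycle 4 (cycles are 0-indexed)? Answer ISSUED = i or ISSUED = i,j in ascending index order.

ISSUED = 6,7

c0: i0 sub  RAW r3
c1: i1&i2 add/mul  2-wide
c2: i3&i4 or/sll  2-wide
c3: i5 blt  no-port BR/MUL
c4: i6&i7 mulh/xor  2-wide
c5: i8 or  tail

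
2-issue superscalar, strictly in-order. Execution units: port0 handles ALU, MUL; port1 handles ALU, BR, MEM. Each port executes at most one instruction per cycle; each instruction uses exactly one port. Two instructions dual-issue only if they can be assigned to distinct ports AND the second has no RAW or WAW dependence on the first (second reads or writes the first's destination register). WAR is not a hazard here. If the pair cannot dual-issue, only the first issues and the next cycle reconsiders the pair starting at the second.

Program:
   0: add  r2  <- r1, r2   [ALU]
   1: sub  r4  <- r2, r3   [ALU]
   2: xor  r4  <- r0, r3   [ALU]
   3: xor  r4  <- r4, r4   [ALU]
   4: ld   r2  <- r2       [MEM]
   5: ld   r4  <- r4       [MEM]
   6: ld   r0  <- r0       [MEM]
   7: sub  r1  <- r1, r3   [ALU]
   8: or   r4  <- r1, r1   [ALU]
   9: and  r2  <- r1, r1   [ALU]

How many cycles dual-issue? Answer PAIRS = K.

  cy0 -> i0 (add) RAW r2
  cy1 -> i1 (sub) WAW r4
  cy2 -> i2 (xor) RAW+WAW r4
  cy3 -> i3,i4 (xor+ld) pair
  cy4 -> i5 (ld) no-port MEM/MEM
  cy5 -> i6,i7 (ld+sub) pair
  cy6 -> i8,i9 (or+and) pair

PAIRS = 3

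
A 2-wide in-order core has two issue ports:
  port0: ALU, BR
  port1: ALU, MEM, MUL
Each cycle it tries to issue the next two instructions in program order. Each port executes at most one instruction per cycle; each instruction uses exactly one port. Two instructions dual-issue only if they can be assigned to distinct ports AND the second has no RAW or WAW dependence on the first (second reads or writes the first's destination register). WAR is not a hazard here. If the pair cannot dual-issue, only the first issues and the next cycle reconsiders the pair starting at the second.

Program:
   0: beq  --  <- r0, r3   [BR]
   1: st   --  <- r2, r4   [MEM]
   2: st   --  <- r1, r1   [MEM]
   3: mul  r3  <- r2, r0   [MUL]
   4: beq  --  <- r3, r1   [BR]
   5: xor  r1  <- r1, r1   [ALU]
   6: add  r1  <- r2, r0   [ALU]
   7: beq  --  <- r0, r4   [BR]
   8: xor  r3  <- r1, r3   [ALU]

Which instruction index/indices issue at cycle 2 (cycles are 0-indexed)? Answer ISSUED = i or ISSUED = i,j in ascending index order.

ISSUED = 3

#0 head=0: beq.BR+st.MEM i0/i1 dual
#1 head=2: st.MEM i2 no-port MEM/MUL
#2 head=3: mul.MUL i3 RAW r3
#3 head=4: beq.BR+xor.ALU i4/i5 dual
#4 head=6: add.ALU+beq.BR i6/i7 dual
#5 head=8: xor.ALU i8 tail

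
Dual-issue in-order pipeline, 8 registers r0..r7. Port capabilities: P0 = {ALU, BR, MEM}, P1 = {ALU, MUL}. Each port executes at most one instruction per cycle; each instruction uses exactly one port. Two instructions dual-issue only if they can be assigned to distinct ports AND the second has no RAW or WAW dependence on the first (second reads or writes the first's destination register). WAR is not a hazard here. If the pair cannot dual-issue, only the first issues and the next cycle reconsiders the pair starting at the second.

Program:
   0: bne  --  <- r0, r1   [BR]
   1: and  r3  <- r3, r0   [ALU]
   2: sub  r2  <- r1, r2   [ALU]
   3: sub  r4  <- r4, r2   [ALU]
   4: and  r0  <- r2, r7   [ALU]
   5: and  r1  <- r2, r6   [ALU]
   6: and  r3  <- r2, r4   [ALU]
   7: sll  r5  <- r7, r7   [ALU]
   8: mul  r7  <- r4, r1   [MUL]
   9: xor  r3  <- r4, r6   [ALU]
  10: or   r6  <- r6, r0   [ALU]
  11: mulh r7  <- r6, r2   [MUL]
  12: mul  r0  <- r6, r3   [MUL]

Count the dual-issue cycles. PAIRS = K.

PAIRS = 5

[0] i0,i1  bne.BR/and.ALU  -- 2-wide
[1] i2  sub.ALU  -- RAW r2
[2] i3,i4  sub.ALU/and.ALU  -- 2-wide
[3] i5,i6  and.ALU/and.ALU  -- 2-wide
[4] i7,i8  sll.ALU/mul.MUL  -- 2-wide
[5] i9,i10  xor.ALU/or.ALU  -- 2-wide
[6] i11  mulh.MUL  -- no-port MUL/MUL
[7] i12  mul.MUL  -- tail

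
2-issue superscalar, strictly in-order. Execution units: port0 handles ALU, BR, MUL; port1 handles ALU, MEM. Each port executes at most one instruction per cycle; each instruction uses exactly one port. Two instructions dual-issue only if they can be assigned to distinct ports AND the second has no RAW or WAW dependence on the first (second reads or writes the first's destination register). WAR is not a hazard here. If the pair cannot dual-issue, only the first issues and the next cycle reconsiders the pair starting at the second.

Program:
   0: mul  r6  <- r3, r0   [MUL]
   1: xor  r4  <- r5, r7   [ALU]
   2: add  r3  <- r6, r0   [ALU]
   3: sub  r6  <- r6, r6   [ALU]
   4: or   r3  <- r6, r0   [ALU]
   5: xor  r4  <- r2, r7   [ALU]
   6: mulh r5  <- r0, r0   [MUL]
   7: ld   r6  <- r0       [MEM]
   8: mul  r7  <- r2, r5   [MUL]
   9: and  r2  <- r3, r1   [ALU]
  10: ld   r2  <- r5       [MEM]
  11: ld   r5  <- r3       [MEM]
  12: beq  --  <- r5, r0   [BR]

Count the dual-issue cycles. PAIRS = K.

c0: i0+i1 mul+xor  2-wide
c1: i2+i3 add+sub  2-wide
c2: i4+i5 or+xor  2-wide
c3: i6+i7 mulh+ld  2-wide
c4: i8+i9 mul+and  2-wide
c5: i10 ld  no-port MEM/MEM
c6: i11 ld  RAW r5
c7: i12 beq  tail

PAIRS = 5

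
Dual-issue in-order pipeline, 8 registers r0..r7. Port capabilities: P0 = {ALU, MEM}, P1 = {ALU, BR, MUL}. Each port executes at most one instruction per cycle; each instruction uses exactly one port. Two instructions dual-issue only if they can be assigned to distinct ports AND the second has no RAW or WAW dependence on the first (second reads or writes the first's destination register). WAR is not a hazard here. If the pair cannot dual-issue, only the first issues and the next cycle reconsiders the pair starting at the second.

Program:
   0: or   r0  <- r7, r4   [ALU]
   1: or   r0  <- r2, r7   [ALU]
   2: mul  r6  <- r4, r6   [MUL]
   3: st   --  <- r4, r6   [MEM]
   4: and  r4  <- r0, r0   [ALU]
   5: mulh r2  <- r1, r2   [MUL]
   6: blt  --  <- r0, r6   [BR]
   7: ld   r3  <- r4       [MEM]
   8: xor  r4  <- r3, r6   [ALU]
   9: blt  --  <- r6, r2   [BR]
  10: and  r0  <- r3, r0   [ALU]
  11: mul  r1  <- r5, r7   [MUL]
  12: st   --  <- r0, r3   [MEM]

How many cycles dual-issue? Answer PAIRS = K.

PAIRS = 5

#0 head=0: or.ALU i0 WAW r0
#1 head=1: or.ALU mul.MUL i1/i2 2-wide
#2 head=3: st.MEM and.ALU i3/i4 2-wide
#3 head=5: mulh.MUL i5 no-port MUL/BR
#4 head=6: blt.BR ld.MEM i6/i7 2-wide
#5 head=8: xor.ALU blt.BR i8/i9 2-wide
#6 head=10: and.ALU mul.MUL i10/i11 2-wide
#7 head=12: st.MEM i12 tail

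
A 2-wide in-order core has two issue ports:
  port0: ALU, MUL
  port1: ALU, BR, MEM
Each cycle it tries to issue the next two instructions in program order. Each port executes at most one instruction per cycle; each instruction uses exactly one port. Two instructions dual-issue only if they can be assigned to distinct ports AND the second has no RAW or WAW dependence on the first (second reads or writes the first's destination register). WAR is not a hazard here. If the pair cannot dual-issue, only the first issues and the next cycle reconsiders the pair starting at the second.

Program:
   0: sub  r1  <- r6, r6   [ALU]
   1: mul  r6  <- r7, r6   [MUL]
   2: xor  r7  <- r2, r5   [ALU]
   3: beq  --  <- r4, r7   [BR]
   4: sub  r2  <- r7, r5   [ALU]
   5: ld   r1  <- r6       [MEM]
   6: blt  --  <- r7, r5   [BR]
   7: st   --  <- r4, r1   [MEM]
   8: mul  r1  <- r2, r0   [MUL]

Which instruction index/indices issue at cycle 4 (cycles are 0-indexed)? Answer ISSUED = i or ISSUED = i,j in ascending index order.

0. sub+mul @i0+i1  | dual
1. xor @i2  | RAW r7
2. beq+sub @i3+i4  | dual
3. ld @i5  | no-port MEM/BR
4. blt @i6  | no-port BR/MEM
5. st+mul @i7+i8  | dual

ISSUED = 6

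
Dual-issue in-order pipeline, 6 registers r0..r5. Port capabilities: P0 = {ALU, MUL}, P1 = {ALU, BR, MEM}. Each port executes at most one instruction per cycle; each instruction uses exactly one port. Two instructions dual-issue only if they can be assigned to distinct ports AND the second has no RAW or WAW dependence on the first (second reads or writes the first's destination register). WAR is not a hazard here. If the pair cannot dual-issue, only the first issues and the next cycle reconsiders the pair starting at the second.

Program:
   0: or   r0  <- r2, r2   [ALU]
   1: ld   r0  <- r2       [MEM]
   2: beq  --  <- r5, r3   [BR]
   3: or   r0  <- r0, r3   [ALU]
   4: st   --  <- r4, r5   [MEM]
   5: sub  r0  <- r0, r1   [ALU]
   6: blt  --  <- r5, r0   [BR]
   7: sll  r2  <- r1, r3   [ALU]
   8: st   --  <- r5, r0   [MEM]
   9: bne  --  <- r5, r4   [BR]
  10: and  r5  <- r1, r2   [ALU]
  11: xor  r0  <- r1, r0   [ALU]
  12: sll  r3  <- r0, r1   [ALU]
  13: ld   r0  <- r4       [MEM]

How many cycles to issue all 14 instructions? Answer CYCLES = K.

0. or.ALU @i0  | WAW r0
1. ld.MEM @i1  | no-port MEM/BR
2. beq.BR;or.ALU @i2&i3  | pair
3. st.MEM;sub.ALU @i4&i5  | pair
4. blt.BR;sll.ALU @i6&i7  | pair
5. st.MEM @i8  | no-port MEM/BR
6. bne.BR;and.ALU @i9&i10  | pair
7. xor.ALU @i11  | RAW r0
8. sll.ALU;ld.MEM @i12&i13  | pair

CYCLES = 9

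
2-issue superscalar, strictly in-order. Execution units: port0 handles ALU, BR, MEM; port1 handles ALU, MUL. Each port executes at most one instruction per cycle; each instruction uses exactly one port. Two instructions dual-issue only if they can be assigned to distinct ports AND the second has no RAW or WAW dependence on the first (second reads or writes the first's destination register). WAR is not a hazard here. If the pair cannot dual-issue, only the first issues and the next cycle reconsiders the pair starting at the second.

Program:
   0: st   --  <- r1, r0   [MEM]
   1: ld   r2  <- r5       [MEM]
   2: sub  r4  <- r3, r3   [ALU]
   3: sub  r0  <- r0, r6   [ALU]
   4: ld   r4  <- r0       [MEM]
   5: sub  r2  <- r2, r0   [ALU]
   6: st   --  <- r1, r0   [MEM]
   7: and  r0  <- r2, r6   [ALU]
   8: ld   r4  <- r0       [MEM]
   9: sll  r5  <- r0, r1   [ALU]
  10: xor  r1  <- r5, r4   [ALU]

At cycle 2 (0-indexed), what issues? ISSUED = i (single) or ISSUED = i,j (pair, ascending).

ISSUED = 3

  cy0 -> i0 (st.MEM) no-port MEM/MEM
  cy1 -> i1+i2 (ld.MEM+sub.ALU) pair
  cy2 -> i3 (sub.ALU) RAW r0
  cy3 -> i4+i5 (ld.MEM+sub.ALU) pair
  cy4 -> i6+i7 (st.MEM+and.ALU) pair
  cy5 -> i8+i9 (ld.MEM+sll.ALU) pair
  cy6 -> i10 (xor.ALU) tail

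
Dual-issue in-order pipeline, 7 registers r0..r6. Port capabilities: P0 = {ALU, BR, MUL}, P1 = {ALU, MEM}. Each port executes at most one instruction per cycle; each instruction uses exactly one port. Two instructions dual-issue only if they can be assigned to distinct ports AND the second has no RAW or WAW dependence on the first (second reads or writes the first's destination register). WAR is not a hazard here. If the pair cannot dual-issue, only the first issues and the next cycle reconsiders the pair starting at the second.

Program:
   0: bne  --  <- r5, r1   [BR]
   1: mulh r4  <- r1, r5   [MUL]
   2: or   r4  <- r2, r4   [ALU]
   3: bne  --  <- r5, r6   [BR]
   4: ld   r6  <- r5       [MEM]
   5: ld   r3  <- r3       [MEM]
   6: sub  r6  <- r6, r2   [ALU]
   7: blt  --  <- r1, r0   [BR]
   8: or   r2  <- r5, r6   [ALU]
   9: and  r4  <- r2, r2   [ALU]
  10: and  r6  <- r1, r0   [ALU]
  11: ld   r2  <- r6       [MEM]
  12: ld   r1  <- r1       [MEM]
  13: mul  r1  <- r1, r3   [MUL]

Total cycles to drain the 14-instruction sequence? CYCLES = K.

CYCLES = 10

[0] i0  bne  -- no-port BR/MUL
[1] i1  mulh  -- RAW+WAW r4
[2] i2/i3  or bne  -- 2-wide
[3] i4  ld  -- no-port MEM/MEM
[4] i5/i6  ld sub  -- 2-wide
[5] i7/i8  blt or  -- 2-wide
[6] i9/i10  and and  -- 2-wide
[7] i11  ld  -- no-port MEM/MEM
[8] i12  ld  -- RAW+WAW r1
[9] i13  mul  -- tail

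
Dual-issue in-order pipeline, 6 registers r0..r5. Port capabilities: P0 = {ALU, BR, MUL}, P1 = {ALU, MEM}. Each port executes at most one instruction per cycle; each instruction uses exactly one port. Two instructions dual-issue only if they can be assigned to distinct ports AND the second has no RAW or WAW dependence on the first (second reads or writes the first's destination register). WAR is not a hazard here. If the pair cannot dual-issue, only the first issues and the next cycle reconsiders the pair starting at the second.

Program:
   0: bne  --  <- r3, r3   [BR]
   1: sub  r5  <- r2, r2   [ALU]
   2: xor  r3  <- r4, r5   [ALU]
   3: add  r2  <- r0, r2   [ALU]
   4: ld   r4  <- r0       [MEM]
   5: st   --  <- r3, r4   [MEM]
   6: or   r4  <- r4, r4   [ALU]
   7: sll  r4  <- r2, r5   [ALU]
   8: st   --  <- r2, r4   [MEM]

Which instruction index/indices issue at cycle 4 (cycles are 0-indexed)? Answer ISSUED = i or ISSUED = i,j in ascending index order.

#0 head=0: bne sub i0+i1 pair
#1 head=2: xor add i2+i3 pair
#2 head=4: ld i4 no-port MEM/MEM
#3 head=5: st or i5+i6 pair
#4 head=7: sll i7 RAW r4
#5 head=8: st i8 tail

ISSUED = 7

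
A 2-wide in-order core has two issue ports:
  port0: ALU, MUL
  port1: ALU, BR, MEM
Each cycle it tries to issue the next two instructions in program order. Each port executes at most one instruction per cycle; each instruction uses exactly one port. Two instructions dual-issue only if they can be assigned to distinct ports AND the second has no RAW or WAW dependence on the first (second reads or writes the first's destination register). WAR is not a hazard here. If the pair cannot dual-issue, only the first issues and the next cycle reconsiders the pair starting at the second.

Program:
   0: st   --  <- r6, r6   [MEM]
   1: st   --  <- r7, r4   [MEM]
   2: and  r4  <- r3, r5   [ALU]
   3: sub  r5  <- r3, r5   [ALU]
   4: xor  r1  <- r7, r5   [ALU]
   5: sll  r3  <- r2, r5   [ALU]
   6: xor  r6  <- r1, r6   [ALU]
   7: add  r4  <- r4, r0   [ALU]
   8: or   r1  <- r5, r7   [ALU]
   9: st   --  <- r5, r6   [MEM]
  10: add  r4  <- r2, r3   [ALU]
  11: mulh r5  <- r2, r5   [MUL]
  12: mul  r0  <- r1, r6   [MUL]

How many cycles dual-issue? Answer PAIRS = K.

[0] i0  st  -- no-port MEM/MEM
[1] i1&i2  st+and  -- 2-wide
[2] i3  sub  -- RAW r5
[3] i4&i5  xor+sll  -- 2-wide
[4] i6&i7  xor+add  -- 2-wide
[5] i8&i9  or+st  -- 2-wide
[6] i10&i11  add+mulh  -- 2-wide
[7] i12  mul  -- tail

PAIRS = 5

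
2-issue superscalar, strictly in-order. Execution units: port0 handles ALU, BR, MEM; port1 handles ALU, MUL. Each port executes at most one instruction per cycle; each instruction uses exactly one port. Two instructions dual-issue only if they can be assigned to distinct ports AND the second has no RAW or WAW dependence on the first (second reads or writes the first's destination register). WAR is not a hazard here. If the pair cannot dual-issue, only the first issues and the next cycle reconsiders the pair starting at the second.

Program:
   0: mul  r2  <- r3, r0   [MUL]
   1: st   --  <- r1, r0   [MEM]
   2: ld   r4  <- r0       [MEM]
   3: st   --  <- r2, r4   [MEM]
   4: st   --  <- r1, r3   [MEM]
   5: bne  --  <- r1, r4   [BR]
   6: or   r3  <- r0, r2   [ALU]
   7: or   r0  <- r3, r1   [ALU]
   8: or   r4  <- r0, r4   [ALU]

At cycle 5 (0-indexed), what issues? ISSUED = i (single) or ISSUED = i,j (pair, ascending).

c0: i0,i1 mul st  2-wide
c1: i2 ld  no-port MEM/MEM
c2: i3 st  no-port MEM/MEM
c3: i4 st  no-port MEM/BR
c4: i5,i6 bne or  2-wide
c5: i7 or  RAW r0
c6: i8 or  tail

ISSUED = 7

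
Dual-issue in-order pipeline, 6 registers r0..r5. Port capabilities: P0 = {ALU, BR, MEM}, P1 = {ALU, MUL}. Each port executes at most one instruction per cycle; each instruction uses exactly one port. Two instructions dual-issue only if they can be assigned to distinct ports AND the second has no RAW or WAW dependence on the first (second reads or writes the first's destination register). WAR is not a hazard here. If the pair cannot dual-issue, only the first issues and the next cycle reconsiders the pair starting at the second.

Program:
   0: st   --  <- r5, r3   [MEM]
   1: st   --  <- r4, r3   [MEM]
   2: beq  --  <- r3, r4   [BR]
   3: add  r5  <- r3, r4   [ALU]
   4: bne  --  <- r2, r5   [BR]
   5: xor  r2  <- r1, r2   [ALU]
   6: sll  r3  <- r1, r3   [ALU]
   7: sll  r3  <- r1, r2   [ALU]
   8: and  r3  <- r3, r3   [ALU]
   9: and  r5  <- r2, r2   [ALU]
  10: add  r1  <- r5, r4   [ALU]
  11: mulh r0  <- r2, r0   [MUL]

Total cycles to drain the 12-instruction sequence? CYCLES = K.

t=0 i0:st.MEM ; no-port MEM/MEM
t=1 i1:st.MEM ; no-port MEM/BR
t=2 i2,i3:beq.BR/add.ALU ; dual
t=3 i4,i5:bne.BR/xor.ALU ; dual
t=4 i6:sll.ALU ; WAW r3
t=5 i7:sll.ALU ; RAW+WAW r3
t=6 i8,i9:and.ALU/and.ALU ; dual
t=7 i10,i11:add.ALU/mulh.MUL ; dual

CYCLES = 8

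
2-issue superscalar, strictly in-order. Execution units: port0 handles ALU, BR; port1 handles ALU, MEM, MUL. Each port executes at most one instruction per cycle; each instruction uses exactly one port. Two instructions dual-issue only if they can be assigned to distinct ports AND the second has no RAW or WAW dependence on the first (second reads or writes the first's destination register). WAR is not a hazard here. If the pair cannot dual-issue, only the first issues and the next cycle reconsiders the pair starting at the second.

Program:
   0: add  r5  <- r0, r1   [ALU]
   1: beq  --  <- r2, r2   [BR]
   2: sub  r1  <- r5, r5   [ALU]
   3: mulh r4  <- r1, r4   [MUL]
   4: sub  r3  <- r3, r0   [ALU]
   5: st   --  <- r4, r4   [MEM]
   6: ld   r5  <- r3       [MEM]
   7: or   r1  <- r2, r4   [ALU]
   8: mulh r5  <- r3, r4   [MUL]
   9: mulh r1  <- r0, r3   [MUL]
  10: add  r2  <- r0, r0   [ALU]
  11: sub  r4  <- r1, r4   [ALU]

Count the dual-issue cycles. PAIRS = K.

c0: i0,i1 add/beq  pair
c1: i2 sub  RAW r1
c2: i3,i4 mulh/sub  pair
c3: i5 st  no-port MEM/MEM
c4: i6,i7 ld/or  pair
c5: i8 mulh  no-port MUL/MUL
c6: i9,i10 mulh/add  pair
c7: i11 sub  tail

PAIRS = 4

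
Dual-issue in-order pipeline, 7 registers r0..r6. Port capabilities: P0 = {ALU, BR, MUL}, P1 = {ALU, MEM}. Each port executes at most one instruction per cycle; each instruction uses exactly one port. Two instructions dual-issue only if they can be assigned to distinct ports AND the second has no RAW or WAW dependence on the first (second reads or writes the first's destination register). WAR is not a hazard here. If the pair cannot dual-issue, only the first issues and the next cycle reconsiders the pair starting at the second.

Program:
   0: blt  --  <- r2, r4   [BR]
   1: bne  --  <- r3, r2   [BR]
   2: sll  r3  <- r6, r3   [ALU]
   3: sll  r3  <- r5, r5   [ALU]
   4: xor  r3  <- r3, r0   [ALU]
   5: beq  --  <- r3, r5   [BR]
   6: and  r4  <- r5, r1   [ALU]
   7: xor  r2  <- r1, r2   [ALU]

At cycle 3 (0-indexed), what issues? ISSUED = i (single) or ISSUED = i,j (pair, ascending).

ISSUED = 4

[0] i0  blt.BR  -- no-port BR/BR
[1] i1,i2  bne.BR sll.ALU  -- dual
[2] i3  sll.ALU  -- RAW+WAW r3
[3] i4  xor.ALU  -- RAW r3
[4] i5,i6  beq.BR and.ALU  -- dual
[5] i7  xor.ALU  -- tail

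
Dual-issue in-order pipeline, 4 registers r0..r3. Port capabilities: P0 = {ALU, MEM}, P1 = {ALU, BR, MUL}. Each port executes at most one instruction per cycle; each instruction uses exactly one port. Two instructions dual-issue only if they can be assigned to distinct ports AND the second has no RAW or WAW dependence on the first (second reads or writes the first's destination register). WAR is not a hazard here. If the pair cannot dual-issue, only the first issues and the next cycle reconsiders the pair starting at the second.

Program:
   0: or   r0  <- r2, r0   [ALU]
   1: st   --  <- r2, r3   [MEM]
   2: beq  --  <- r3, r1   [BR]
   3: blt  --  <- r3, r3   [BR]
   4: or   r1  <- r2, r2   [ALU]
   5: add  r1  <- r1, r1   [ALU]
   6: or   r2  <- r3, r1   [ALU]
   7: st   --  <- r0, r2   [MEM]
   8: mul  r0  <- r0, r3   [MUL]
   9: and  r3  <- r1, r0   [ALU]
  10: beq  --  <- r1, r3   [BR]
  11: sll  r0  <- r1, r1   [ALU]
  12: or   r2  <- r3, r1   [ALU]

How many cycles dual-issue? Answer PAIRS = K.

0. or.ALU st.MEM @i0&i1  | 2-wide
1. beq.BR @i2  | no-port BR/BR
2. blt.BR or.ALU @i3&i4  | 2-wide
3. add.ALU @i5  | RAW r1
4. or.ALU @i6  | RAW r2
5. st.MEM mul.MUL @i7&i8  | 2-wide
6. and.ALU @i9  | RAW r3
7. beq.BR sll.ALU @i10&i11  | 2-wide
8. or.ALU @i12  | tail

PAIRS = 4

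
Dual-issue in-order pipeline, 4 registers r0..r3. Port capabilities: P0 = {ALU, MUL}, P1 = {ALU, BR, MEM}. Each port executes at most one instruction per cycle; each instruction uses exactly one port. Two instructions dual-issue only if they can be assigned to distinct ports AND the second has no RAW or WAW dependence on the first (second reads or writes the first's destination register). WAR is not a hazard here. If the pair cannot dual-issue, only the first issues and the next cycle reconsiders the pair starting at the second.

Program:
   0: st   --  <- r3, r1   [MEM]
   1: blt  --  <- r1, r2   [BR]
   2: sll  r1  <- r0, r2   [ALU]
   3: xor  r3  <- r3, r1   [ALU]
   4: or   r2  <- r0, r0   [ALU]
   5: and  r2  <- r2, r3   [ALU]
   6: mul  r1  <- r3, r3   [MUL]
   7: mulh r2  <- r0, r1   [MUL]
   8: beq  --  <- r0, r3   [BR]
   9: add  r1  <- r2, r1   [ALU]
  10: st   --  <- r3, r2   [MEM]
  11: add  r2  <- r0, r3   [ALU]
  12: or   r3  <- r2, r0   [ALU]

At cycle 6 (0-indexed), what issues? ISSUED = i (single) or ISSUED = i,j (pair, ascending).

0. st.MEM @i0  | no-port MEM/BR
1. blt.BR;sll.ALU @i1/i2  | 2-wide
2. xor.ALU;or.ALU @i3/i4  | 2-wide
3. and.ALU;mul.MUL @i5/i6  | 2-wide
4. mulh.MUL;beq.BR @i7/i8  | 2-wide
5. add.ALU;st.MEM @i9/i10  | 2-wide
6. add.ALU @i11  | RAW r2
7. or.ALU @i12  | tail

ISSUED = 11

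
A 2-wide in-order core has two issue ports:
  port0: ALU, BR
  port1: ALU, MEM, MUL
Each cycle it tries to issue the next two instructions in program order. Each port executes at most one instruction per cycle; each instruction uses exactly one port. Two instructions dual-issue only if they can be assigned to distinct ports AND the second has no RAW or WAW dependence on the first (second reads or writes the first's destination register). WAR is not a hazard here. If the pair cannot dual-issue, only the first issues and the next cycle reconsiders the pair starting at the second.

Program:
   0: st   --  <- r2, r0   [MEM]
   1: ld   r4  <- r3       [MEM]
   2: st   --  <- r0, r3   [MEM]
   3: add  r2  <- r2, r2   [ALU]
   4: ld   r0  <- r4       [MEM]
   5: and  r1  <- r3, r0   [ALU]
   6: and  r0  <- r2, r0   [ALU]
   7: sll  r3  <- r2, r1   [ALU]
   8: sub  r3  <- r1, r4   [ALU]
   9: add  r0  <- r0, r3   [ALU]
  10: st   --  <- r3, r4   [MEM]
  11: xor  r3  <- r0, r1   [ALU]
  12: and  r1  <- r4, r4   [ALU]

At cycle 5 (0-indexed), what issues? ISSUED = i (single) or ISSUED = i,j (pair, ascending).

ISSUED = 7

  cy0 -> i0 (st) no-port MEM/MEM
  cy1 -> i1 (ld) no-port MEM/MEM
  cy2 -> i2,i3 (st add) 2-wide
  cy3 -> i4 (ld) RAW r0
  cy4 -> i5,i6 (and and) 2-wide
  cy5 -> i7 (sll) WAW r3
  cy6 -> i8 (sub) RAW r3
  cy7 -> i9,i10 (add st) 2-wide
  cy8 -> i11,i12 (xor and) 2-wide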